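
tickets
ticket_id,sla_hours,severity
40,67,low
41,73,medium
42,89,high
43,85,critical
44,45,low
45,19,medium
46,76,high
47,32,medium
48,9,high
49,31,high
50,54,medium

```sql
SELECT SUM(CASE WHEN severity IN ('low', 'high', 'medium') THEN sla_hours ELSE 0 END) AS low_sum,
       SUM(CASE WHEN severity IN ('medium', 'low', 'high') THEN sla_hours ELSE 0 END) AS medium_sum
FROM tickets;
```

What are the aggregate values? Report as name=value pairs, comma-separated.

low_sum=495, medium_sum=495

[low_sum: severity IN ('low', 'high', 'medium')]
ticket_id=40: ✓ → 67
ticket_id=41: ✓ → 73
ticket_id=42: ✓ → 89
ticket_id=43: ✗
ticket_id=44: ✓ → 45
ticket_id=45: ✓ → 19
ticket_id=46: ✓ → 76
ticket_id=47: ✓ → 32
ticket_id=48: ✓ → 9
ticket_id=49: ✓ → 31
ticket_id=50: ✓ → 54
low_sum = 67 + 73 + 89 + 45 + 19 + 76 + 32 + 9 + 31 + 54 = 495
—
[medium_sum: severity IN ('medium', 'low', 'high')]
ticket_id=40: ✓ → 67
ticket_id=41: ✓ → 73
ticket_id=42: ✓ → 89
ticket_id=43: ✗
ticket_id=44: ✓ → 45
ticket_id=45: ✓ → 19
ticket_id=46: ✓ → 76
ticket_id=47: ✓ → 32
ticket_id=48: ✓ → 9
ticket_id=49: ✓ → 31
ticket_id=50: ✓ → 54
medium_sum = 67 + 73 + 89 + 45 + 19 + 76 + 32 + 9 + 31 + 54 = 495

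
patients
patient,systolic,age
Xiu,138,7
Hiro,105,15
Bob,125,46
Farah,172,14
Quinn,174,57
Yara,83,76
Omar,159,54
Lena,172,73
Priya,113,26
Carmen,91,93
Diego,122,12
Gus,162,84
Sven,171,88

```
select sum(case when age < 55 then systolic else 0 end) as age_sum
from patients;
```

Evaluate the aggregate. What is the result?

934

patient=Xiu: ✓ → 138
patient=Hiro: ✓ → 105
patient=Bob: ✓ → 125
patient=Farah: ✓ → 172
patient=Quinn: ✗
patient=Yara: ✗
patient=Omar: ✓ → 159
patient=Lena: ✗
patient=Priya: ✓ → 113
patient=Carmen: ✗
patient=Diego: ✓ → 122
patient=Gus: ✗
patient=Sven: ✗
age_sum = 138 + 105 + 125 + 172 + 159 + 113 + 122 = 934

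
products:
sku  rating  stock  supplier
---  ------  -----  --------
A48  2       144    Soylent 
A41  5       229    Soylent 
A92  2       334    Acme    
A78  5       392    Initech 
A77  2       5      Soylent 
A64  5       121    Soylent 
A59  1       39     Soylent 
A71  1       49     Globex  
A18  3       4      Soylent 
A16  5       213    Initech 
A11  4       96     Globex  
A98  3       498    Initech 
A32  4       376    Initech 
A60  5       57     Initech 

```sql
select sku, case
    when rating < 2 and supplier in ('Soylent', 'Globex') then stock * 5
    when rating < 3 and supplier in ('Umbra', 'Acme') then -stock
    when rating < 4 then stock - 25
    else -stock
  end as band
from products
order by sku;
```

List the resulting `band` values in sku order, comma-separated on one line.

sku=A11: ELSE → -96
sku=A16: ELSE → -213
sku=A18: rating < 4 → -21
sku=A32: ELSE → -376
sku=A41: ELSE → -229
sku=A48: rating < 4 → 119
sku=A59: rating < 2 and supplier in ('Soylent', 'Globex') → 195
sku=A60: ELSE → -57
sku=A64: ELSE → -121
sku=A71: rating < 2 and supplier in ('Soylent', 'Globex') → 245
sku=A77: rating < 4 → -20
sku=A78: ELSE → -392
sku=A92: rating < 3 and supplier in ('Umbra', 'Acme') → -334
sku=A98: rating < 4 → 473

-96, -213, -21, -376, -229, 119, 195, -57, -121, 245, -20, -392, -334, 473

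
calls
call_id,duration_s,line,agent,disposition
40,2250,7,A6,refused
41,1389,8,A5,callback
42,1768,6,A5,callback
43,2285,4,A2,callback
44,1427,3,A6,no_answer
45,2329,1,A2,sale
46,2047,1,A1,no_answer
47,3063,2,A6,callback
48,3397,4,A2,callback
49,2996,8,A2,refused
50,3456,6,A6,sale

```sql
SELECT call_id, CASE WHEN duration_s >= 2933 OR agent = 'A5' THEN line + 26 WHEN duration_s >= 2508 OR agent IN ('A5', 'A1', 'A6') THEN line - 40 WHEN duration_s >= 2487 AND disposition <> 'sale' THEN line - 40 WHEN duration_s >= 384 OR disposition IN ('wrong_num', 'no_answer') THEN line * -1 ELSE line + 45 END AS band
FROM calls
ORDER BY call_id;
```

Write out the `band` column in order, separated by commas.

-33, 34, 32, -4, -37, -1, -39, 28, 30, 34, 32

call_id=40: duration_s >= 2508 OR agent IN ('A5', 'A1', 'A6') → -33
call_id=41: duration_s >= 2933 OR agent = 'A5' → 34
call_id=42: duration_s >= 2933 OR agent = 'A5' → 32
call_id=43: duration_s >= 384 OR disposition IN ('wrong_num', 'no_answer') → -4
call_id=44: duration_s >= 2508 OR agent IN ('A5', 'A1', 'A6') → -37
call_id=45: duration_s >= 384 OR disposition IN ('wrong_num', 'no_answer') → -1
call_id=46: duration_s >= 2508 OR agent IN ('A5', 'A1', 'A6') → -39
call_id=47: duration_s >= 2933 OR agent = 'A5' → 28
call_id=48: duration_s >= 2933 OR agent = 'A5' → 30
call_id=49: duration_s >= 2933 OR agent = 'A5' → 34
call_id=50: duration_s >= 2933 OR agent = 'A5' → 32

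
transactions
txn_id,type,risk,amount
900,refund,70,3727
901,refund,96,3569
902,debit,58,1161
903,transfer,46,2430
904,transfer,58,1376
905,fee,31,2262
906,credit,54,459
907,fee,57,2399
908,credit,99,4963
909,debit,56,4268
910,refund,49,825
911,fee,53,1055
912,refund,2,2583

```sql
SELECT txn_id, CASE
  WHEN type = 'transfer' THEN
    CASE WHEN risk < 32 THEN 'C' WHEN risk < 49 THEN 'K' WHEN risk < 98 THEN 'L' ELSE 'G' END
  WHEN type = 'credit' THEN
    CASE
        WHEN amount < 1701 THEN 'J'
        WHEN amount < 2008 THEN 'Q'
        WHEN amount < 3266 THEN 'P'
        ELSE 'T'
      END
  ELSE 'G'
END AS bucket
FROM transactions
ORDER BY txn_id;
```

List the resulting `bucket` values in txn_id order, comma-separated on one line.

txn_id=900: type='refund' → outer ELSE → G
txn_id=901: type='refund' → outer ELSE → G
txn_id=902: type='debit' → outer ELSE → G
txn_id=903: type='transfer' → inner[risk < 49] → K
txn_id=904: type='transfer' → inner[risk < 98] → L
txn_id=905: type='fee' → outer ELSE → G
txn_id=906: type='credit' → inner[amount < 1701] → J
txn_id=907: type='fee' → outer ELSE → G
txn_id=908: type='credit' → inner[ELSE] → T
txn_id=909: type='debit' → outer ELSE → G
txn_id=910: type='refund' → outer ELSE → G
txn_id=911: type='fee' → outer ELSE → G
txn_id=912: type='refund' → outer ELSE → G

G, G, G, K, L, G, J, G, T, G, G, G, G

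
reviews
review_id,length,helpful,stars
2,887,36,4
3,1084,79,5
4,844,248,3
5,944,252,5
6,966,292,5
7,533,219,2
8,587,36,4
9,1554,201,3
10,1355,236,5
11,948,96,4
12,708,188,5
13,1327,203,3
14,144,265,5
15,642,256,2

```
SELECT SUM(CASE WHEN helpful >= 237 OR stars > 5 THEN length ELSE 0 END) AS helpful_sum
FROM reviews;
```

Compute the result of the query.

3540

review_id=2: ✗
review_id=3: ✗
review_id=4: ✓ → 844
review_id=5: ✓ → 944
review_id=6: ✓ → 966
review_id=7: ✗
review_id=8: ✗
review_id=9: ✗
review_id=10: ✗
review_id=11: ✗
review_id=12: ✗
review_id=13: ✗
review_id=14: ✓ → 144
review_id=15: ✓ → 642
helpful_sum = 844 + 944 + 966 + 144 + 642 = 3540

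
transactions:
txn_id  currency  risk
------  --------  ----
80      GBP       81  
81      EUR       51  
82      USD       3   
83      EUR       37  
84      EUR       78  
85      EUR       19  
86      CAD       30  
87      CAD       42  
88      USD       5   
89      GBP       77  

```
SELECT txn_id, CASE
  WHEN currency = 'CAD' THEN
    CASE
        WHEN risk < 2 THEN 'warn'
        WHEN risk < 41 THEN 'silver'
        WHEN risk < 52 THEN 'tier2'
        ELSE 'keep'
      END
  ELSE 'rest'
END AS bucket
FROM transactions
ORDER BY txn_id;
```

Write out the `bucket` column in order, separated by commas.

rest, rest, rest, rest, rest, rest, silver, tier2, rest, rest

txn_id=80: currency='GBP' → outer ELSE → rest
txn_id=81: currency='EUR' → outer ELSE → rest
txn_id=82: currency='USD' → outer ELSE → rest
txn_id=83: currency='EUR' → outer ELSE → rest
txn_id=84: currency='EUR' → outer ELSE → rest
txn_id=85: currency='EUR' → outer ELSE → rest
txn_id=86: currency='CAD' → inner[risk < 41] → silver
txn_id=87: currency='CAD' → inner[risk < 52] → tier2
txn_id=88: currency='USD' → outer ELSE → rest
txn_id=89: currency='GBP' → outer ELSE → rest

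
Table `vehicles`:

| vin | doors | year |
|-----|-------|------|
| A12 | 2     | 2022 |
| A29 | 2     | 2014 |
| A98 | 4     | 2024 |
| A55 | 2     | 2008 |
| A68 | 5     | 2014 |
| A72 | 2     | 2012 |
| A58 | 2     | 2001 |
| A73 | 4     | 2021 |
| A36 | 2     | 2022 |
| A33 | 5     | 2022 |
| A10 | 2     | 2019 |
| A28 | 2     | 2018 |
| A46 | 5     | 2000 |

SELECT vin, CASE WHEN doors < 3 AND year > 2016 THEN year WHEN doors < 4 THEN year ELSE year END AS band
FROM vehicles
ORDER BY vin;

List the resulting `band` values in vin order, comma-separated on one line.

vin=A10: doors < 3 AND year > 2016 → 2019
vin=A12: doors < 3 AND year > 2016 → 2022
vin=A28: doors < 3 AND year > 2016 → 2018
vin=A29: doors < 4 → 2014
vin=A33: ELSE → 2022
vin=A36: doors < 3 AND year > 2016 → 2022
vin=A46: ELSE → 2000
vin=A55: doors < 4 → 2008
vin=A58: doors < 4 → 2001
vin=A68: ELSE → 2014
vin=A72: doors < 4 → 2012
vin=A73: ELSE → 2021
vin=A98: ELSE → 2024

2019, 2022, 2018, 2014, 2022, 2022, 2000, 2008, 2001, 2014, 2012, 2021, 2024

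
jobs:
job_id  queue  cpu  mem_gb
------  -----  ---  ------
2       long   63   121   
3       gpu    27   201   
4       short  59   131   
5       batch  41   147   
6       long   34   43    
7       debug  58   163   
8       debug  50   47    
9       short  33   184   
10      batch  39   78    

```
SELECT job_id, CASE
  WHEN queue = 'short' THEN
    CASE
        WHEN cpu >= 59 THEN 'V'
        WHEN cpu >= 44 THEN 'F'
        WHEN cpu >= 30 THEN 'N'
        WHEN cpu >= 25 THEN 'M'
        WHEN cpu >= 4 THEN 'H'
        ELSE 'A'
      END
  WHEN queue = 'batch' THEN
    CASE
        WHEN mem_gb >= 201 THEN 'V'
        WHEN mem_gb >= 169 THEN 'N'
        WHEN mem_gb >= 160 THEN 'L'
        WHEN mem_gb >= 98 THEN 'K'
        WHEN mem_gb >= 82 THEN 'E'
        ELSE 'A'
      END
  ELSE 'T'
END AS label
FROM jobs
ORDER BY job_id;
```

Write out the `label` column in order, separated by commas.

T, T, V, K, T, T, T, N, A

job_id=2: queue='long' → outer ELSE → T
job_id=3: queue='gpu' → outer ELSE → T
job_id=4: queue='short' → inner[cpu >= 59] → V
job_id=5: queue='batch' → inner[mem_gb >= 98] → K
job_id=6: queue='long' → outer ELSE → T
job_id=7: queue='debug' → outer ELSE → T
job_id=8: queue='debug' → outer ELSE → T
job_id=9: queue='short' → inner[cpu >= 30] → N
job_id=10: queue='batch' → inner[ELSE] → A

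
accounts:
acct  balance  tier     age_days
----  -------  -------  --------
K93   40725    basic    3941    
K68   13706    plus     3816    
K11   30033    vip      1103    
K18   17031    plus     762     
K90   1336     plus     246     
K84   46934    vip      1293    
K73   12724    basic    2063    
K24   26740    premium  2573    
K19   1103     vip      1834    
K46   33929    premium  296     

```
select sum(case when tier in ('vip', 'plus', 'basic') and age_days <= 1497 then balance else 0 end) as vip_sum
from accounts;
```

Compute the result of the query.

95334

acct=K93: ✗
acct=K68: ✗
acct=K11: ✓ → 30033
acct=K18: ✓ → 17031
acct=K90: ✓ → 1336
acct=K84: ✓ → 46934
acct=K73: ✗
acct=K24: ✗
acct=K19: ✗
acct=K46: ✗
vip_sum = 30033 + 17031 + 1336 + 46934 = 95334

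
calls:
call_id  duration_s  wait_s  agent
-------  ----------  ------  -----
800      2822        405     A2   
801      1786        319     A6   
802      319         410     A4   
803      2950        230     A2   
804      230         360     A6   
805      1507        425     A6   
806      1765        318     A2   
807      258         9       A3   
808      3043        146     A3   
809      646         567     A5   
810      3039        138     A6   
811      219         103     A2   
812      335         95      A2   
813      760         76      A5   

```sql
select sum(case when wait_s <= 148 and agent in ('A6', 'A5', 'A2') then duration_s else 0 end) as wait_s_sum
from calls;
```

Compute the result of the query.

call_id=800: ✗
call_id=801: ✗
call_id=802: ✗
call_id=803: ✗
call_id=804: ✗
call_id=805: ✗
call_id=806: ✗
call_id=807: ✗
call_id=808: ✗
call_id=809: ✗
call_id=810: ✓ → 3039
call_id=811: ✓ → 219
call_id=812: ✓ → 335
call_id=813: ✓ → 760
wait_s_sum = 3039 + 219 + 335 + 760 = 4353

4353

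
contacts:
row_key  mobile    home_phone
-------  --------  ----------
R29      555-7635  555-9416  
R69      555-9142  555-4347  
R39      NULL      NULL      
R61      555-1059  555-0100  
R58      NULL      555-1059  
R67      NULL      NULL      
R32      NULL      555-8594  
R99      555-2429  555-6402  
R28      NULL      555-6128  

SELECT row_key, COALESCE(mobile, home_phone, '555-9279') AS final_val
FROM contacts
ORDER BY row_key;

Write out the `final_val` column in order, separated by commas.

555-6128, 555-7635, 555-8594, 555-9279, 555-1059, 555-1059, 555-9279, 555-9142, 555-2429

row_key=R28: mobile=NULL, home_phone=555-6128 → 555-6128
row_key=R29: mobile=555-7635 → 555-7635
row_key=R32: mobile=NULL, home_phone=555-8594 → 555-8594
row_key=R39: mobile=NULL, home_phone=NULL, → literal 555-9279 → 555-9279
row_key=R58: mobile=NULL, home_phone=555-1059 → 555-1059
row_key=R61: mobile=555-1059 → 555-1059
row_key=R67: mobile=NULL, home_phone=NULL, → literal 555-9279 → 555-9279
row_key=R69: mobile=555-9142 → 555-9142
row_key=R99: mobile=555-2429 → 555-2429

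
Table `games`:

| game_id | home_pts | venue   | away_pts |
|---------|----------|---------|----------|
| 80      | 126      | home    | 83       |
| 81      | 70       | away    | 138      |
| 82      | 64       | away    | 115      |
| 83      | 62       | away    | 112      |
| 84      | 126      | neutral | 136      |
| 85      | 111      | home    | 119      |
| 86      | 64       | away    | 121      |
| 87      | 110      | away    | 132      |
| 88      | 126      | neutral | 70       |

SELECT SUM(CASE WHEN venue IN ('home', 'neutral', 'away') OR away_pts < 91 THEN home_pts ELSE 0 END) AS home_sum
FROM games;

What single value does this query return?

game_id=80: ✓ → 126
game_id=81: ✓ → 70
game_id=82: ✓ → 64
game_id=83: ✓ → 62
game_id=84: ✓ → 126
game_id=85: ✓ → 111
game_id=86: ✓ → 64
game_id=87: ✓ → 110
game_id=88: ✓ → 126
home_sum = 126 + 70 + 64 + 62 + 126 + 111 + 64 + 110 + 126 = 859

859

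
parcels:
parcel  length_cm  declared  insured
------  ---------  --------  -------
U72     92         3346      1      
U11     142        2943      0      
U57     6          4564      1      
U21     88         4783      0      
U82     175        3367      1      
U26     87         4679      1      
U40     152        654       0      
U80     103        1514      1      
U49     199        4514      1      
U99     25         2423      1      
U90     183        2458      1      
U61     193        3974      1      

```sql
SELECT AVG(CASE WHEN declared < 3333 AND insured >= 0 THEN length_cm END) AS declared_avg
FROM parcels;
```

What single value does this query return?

parcel=U72: ✗
parcel=U11: ✓ → 142
parcel=U57: ✗
parcel=U21: ✗
parcel=U82: ✗
parcel=U26: ✗
parcel=U40: ✓ → 152
parcel=U80: ✓ → 103
parcel=U49: ✗
parcel=U99: ✓ → 25
parcel=U90: ✓ → 183
parcel=U61: ✗
declared_avg = (142 + 152 + 103 + 25 + 183) / 5 = 121

121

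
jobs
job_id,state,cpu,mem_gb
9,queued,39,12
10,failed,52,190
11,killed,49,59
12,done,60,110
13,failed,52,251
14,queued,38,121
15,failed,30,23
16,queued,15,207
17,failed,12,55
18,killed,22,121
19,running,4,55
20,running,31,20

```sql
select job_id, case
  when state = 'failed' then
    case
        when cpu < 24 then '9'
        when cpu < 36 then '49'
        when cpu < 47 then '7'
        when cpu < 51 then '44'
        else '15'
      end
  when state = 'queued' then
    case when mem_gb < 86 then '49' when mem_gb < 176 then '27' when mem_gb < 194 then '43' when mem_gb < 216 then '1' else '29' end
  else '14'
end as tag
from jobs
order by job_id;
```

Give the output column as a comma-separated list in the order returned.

49, 15, 14, 14, 15, 27, 49, 1, 9, 14, 14, 14

job_id=9: state='queued' → inner[mem_gb < 86] → 49
job_id=10: state='failed' → inner[ELSE] → 15
job_id=11: state='killed' → outer ELSE → 14
job_id=12: state='done' → outer ELSE → 14
job_id=13: state='failed' → inner[ELSE] → 15
job_id=14: state='queued' → inner[mem_gb < 176] → 27
job_id=15: state='failed' → inner[cpu < 36] → 49
job_id=16: state='queued' → inner[mem_gb < 216] → 1
job_id=17: state='failed' → inner[cpu < 24] → 9
job_id=18: state='killed' → outer ELSE → 14
job_id=19: state='running' → outer ELSE → 14
job_id=20: state='running' → outer ELSE → 14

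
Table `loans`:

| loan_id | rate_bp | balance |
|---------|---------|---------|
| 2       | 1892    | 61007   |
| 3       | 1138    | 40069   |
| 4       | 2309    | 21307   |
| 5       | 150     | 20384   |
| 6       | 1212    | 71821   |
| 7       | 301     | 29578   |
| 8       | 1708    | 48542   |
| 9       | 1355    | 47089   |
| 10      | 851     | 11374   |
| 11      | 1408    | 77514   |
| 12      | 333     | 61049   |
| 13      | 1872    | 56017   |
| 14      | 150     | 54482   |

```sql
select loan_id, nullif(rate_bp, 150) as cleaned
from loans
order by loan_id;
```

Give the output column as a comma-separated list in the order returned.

loan_id=2: rate_bp=1892 vs 150: differ → 1892
loan_id=3: rate_bp=1138 vs 150: differ → 1138
loan_id=4: rate_bp=2309 vs 150: differ → 2309
loan_id=5: rate_bp=150 vs 150: equal → NULL
loan_id=6: rate_bp=1212 vs 150: differ → 1212
loan_id=7: rate_bp=301 vs 150: differ → 301
loan_id=8: rate_bp=1708 vs 150: differ → 1708
loan_id=9: rate_bp=1355 vs 150: differ → 1355
loan_id=10: rate_bp=851 vs 150: differ → 851
loan_id=11: rate_bp=1408 vs 150: differ → 1408
loan_id=12: rate_bp=333 vs 150: differ → 333
loan_id=13: rate_bp=1872 vs 150: differ → 1872
loan_id=14: rate_bp=150 vs 150: equal → NULL

1892, 1138, 2309, NULL, 1212, 301, 1708, 1355, 851, 1408, 333, 1872, NULL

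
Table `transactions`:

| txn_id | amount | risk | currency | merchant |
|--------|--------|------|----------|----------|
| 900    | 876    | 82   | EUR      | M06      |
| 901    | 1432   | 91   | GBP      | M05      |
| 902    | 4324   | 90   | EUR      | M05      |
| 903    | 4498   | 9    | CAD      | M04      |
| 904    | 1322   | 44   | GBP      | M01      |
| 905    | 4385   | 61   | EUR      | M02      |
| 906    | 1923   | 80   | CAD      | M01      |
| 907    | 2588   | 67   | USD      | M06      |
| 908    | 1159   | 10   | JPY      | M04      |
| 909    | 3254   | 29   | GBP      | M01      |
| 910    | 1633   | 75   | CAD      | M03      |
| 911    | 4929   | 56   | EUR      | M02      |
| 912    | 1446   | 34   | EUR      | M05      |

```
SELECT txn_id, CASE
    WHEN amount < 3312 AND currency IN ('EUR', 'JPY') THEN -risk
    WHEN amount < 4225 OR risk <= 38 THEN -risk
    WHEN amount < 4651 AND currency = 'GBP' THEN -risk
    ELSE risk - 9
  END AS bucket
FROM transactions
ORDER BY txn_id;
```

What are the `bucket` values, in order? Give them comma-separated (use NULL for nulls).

-82, -91, 81, -9, -44, 52, -80, -67, -10, -29, -75, 47, -34

txn_id=900: amount < 3312 AND currency IN ('EUR', 'JPY') → -82
txn_id=901: amount < 4225 OR risk <= 38 → -91
txn_id=902: ELSE → 81
txn_id=903: amount < 4225 OR risk <= 38 → -9
txn_id=904: amount < 4225 OR risk <= 38 → -44
txn_id=905: ELSE → 52
txn_id=906: amount < 4225 OR risk <= 38 → -80
txn_id=907: amount < 4225 OR risk <= 38 → -67
txn_id=908: amount < 3312 AND currency IN ('EUR', 'JPY') → -10
txn_id=909: amount < 4225 OR risk <= 38 → -29
txn_id=910: amount < 4225 OR risk <= 38 → -75
txn_id=911: ELSE → 47
txn_id=912: amount < 3312 AND currency IN ('EUR', 'JPY') → -34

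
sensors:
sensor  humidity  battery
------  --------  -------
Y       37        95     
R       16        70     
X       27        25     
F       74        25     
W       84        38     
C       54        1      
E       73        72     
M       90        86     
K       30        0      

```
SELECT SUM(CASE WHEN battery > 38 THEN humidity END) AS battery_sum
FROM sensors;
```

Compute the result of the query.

sensor=Y: ✓ → 37
sensor=R: ✓ → 16
sensor=X: ✗
sensor=F: ✗
sensor=W: ✗
sensor=C: ✗
sensor=E: ✓ → 73
sensor=M: ✓ → 90
sensor=K: ✗
battery_sum = 37 + 16 + 73 + 90 = 216

216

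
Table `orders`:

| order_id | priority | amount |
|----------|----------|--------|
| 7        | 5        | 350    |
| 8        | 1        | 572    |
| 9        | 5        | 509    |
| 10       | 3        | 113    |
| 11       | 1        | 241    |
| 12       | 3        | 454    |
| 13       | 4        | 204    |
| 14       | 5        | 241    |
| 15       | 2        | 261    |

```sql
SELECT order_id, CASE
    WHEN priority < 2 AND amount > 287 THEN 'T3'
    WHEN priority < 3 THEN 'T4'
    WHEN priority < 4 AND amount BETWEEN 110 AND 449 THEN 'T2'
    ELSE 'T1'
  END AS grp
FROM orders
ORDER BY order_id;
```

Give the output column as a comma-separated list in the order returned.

T1, T3, T1, T2, T4, T1, T1, T1, T4

order_id=7: ELSE → T1
order_id=8: priority < 2 AND amount > 287 → T3
order_id=9: ELSE → T1
order_id=10: priority < 4 AND amount BETWEEN 110 AND 449 → T2
order_id=11: priority < 3 → T4
order_id=12: ELSE → T1
order_id=13: ELSE → T1
order_id=14: ELSE → T1
order_id=15: priority < 3 → T4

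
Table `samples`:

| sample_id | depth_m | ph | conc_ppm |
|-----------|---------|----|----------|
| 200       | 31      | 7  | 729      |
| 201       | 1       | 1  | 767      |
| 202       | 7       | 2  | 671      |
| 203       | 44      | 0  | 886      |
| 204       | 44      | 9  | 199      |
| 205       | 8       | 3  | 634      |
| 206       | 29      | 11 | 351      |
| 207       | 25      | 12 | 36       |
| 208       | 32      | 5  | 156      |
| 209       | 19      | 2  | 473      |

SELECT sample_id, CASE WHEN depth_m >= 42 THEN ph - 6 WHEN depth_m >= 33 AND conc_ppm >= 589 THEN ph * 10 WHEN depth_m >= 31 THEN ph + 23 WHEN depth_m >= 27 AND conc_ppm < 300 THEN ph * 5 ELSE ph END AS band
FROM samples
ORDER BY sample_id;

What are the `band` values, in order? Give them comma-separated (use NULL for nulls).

sample_id=200: depth_m >= 31 → 30
sample_id=201: ELSE → 1
sample_id=202: ELSE → 2
sample_id=203: depth_m >= 42 → -6
sample_id=204: depth_m >= 42 → 3
sample_id=205: ELSE → 3
sample_id=206: ELSE → 11
sample_id=207: ELSE → 12
sample_id=208: depth_m >= 31 → 28
sample_id=209: ELSE → 2

30, 1, 2, -6, 3, 3, 11, 12, 28, 2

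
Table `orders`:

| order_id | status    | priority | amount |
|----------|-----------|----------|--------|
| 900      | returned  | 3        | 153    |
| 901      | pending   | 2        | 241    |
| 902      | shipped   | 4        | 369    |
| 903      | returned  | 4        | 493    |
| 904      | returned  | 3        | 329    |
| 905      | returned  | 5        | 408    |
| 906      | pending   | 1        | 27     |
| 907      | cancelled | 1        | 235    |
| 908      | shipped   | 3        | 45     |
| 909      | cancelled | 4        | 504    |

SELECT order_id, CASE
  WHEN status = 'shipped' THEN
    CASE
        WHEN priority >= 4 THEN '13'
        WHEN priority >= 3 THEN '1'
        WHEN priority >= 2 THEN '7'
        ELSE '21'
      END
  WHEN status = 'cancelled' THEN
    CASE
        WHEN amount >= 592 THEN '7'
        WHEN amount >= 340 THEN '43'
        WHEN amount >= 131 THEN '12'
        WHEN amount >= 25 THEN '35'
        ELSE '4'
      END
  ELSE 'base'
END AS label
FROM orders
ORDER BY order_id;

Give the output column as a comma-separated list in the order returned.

base, base, 13, base, base, base, base, 12, 1, 43

order_id=900: status='returned' → outer ELSE → base
order_id=901: status='pending' → outer ELSE → base
order_id=902: status='shipped' → inner[priority >= 4] → 13
order_id=903: status='returned' → outer ELSE → base
order_id=904: status='returned' → outer ELSE → base
order_id=905: status='returned' → outer ELSE → base
order_id=906: status='pending' → outer ELSE → base
order_id=907: status='cancelled' → inner[amount >= 131] → 12
order_id=908: status='shipped' → inner[priority >= 3] → 1
order_id=909: status='cancelled' → inner[amount >= 340] → 43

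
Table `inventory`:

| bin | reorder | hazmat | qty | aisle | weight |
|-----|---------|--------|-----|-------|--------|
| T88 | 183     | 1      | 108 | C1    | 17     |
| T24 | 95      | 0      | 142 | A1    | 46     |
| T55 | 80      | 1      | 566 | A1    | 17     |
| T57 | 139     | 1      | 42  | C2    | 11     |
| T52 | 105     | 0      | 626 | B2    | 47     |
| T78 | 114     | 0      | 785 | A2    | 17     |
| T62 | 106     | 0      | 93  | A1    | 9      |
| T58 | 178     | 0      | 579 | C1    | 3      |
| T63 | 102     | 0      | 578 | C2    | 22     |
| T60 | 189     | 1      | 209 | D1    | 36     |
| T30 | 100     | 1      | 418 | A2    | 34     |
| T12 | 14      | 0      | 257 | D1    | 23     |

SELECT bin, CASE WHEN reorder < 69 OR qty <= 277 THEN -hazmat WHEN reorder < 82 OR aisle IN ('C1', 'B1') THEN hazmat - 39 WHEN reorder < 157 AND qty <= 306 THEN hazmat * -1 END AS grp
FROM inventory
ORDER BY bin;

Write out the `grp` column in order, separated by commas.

0, 0, NULL, NULL, -38, -1, -39, -1, 0, NULL, NULL, -1

bin=T12: reorder < 69 OR qty <= 277 → 0
bin=T24: reorder < 69 OR qty <= 277 → 0
bin=T30: (no match → NULL) → NULL
bin=T52: (no match → NULL) → NULL
bin=T55: reorder < 82 OR aisle IN ('C1', 'B1') → -38
bin=T57: reorder < 69 OR qty <= 277 → -1
bin=T58: reorder < 82 OR aisle IN ('C1', 'B1') → -39
bin=T60: reorder < 69 OR qty <= 277 → -1
bin=T62: reorder < 69 OR qty <= 277 → 0
bin=T63: (no match → NULL) → NULL
bin=T78: (no match → NULL) → NULL
bin=T88: reorder < 69 OR qty <= 277 → -1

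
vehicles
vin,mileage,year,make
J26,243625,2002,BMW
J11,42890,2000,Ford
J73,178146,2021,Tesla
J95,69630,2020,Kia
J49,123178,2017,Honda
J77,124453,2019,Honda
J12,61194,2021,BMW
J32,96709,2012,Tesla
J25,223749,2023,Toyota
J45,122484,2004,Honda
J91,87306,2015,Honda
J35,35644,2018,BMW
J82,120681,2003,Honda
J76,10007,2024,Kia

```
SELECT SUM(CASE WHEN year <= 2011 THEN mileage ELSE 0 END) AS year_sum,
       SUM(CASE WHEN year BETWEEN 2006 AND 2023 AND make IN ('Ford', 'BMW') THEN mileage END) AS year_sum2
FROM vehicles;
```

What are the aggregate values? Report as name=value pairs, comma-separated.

[year_sum: year <= 2011]
vin=J26: ✓ → 243625
vin=J11: ✓ → 42890
vin=J73: ✗
vin=J95: ✗
vin=J49: ✗
vin=J77: ✗
vin=J12: ✗
vin=J32: ✗
vin=J25: ✗
vin=J45: ✓ → 122484
vin=J91: ✗
vin=J35: ✗
vin=J82: ✓ → 120681
vin=J76: ✗
year_sum = 243625 + 42890 + 122484 + 120681 = 529680
—
[year_sum2: year BETWEEN 2006 AND 2023 AND make IN ('Ford', 'BMW')]
vin=J26: ✗
vin=J11: ✗
vin=J73: ✗
vin=J95: ✗
vin=J49: ✗
vin=J77: ✗
vin=J12: ✓ → 61194
vin=J32: ✗
vin=J25: ✗
vin=J45: ✗
vin=J91: ✗
vin=J35: ✓ → 35644
vin=J82: ✗
vin=J76: ✗
year_sum2 = 61194 + 35644 = 96838

year_sum=529680, year_sum2=96838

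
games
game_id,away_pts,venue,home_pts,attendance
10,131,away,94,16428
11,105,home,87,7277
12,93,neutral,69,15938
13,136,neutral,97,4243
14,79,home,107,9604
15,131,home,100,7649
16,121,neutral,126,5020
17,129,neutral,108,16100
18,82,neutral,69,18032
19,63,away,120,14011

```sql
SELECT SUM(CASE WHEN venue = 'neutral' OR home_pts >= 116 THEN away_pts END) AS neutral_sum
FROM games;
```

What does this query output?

624

game_id=10: ✗
game_id=11: ✗
game_id=12: ✓ → 93
game_id=13: ✓ → 136
game_id=14: ✗
game_id=15: ✗
game_id=16: ✓ → 121
game_id=17: ✓ → 129
game_id=18: ✓ → 82
game_id=19: ✓ → 63
neutral_sum = 93 + 136 + 121 + 129 + 82 + 63 = 624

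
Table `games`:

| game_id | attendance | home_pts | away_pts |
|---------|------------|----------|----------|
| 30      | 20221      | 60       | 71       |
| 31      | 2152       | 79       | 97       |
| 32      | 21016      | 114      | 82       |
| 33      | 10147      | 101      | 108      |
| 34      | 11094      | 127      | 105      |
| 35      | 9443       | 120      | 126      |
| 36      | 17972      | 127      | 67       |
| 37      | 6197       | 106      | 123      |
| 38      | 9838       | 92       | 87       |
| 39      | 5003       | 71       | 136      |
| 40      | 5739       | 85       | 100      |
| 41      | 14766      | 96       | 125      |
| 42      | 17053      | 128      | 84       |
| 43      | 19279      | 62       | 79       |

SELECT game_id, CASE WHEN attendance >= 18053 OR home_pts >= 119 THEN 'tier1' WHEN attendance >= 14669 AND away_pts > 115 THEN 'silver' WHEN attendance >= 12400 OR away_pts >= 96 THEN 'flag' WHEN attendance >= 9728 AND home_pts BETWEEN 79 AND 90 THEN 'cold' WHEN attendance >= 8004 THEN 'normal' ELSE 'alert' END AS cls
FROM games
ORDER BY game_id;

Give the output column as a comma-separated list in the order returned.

game_id=30: attendance >= 18053 OR home_pts >= 119 → tier1
game_id=31: attendance >= 12400 OR away_pts >= 96 → flag
game_id=32: attendance >= 18053 OR home_pts >= 119 → tier1
game_id=33: attendance >= 12400 OR away_pts >= 96 → flag
game_id=34: attendance >= 18053 OR home_pts >= 119 → tier1
game_id=35: attendance >= 18053 OR home_pts >= 119 → tier1
game_id=36: attendance >= 18053 OR home_pts >= 119 → tier1
game_id=37: attendance >= 12400 OR away_pts >= 96 → flag
game_id=38: attendance >= 8004 → normal
game_id=39: attendance >= 12400 OR away_pts >= 96 → flag
game_id=40: attendance >= 12400 OR away_pts >= 96 → flag
game_id=41: attendance >= 14669 AND away_pts > 115 → silver
game_id=42: attendance >= 18053 OR home_pts >= 119 → tier1
game_id=43: attendance >= 18053 OR home_pts >= 119 → tier1

tier1, flag, tier1, flag, tier1, tier1, tier1, flag, normal, flag, flag, silver, tier1, tier1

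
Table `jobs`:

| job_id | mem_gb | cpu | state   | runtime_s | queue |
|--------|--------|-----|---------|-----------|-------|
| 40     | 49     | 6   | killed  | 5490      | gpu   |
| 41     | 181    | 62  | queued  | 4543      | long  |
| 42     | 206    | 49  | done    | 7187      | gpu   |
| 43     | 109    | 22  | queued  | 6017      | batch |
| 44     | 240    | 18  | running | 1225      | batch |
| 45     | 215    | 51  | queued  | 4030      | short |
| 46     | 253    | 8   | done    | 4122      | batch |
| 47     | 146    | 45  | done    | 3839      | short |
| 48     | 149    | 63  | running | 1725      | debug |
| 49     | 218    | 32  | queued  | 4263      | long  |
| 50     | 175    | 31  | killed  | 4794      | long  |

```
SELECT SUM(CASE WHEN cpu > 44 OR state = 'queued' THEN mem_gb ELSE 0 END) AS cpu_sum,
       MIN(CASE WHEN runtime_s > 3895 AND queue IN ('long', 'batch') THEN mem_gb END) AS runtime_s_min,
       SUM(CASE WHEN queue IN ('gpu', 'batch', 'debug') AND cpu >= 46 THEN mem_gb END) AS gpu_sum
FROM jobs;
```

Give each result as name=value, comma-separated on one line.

[cpu_sum: cpu > 44 OR state = 'queued']
job_id=40: ✗
job_id=41: ✓ → 181
job_id=42: ✓ → 206
job_id=43: ✓ → 109
job_id=44: ✗
job_id=45: ✓ → 215
job_id=46: ✗
job_id=47: ✓ → 146
job_id=48: ✓ → 149
job_id=49: ✓ → 218
job_id=50: ✗
cpu_sum = 181 + 206 + 109 + 215 + 146 + 149 + 218 = 1224
—
[runtime_s_min: runtime_s > 3895 AND queue IN ('long', 'batch')]
job_id=40: ✗
job_id=41: ✓ → 181
job_id=42: ✗
job_id=43: ✓ → 109
job_id=44: ✗
job_id=45: ✗
job_id=46: ✓ → 253
job_id=47: ✗
job_id=48: ✗
job_id=49: ✓ → 218
job_id=50: ✓ → 175
runtime_s_min = MIN(181, 109, 253, 218, 175) = 109
—
[gpu_sum: queue IN ('gpu', 'batch', 'debug') AND cpu >= 46]
job_id=40: ✗
job_id=41: ✗
job_id=42: ✓ → 206
job_id=43: ✗
job_id=44: ✗
job_id=45: ✗
job_id=46: ✗
job_id=47: ✗
job_id=48: ✓ → 149
job_id=49: ✗
job_id=50: ✗
gpu_sum = 206 + 149 = 355

cpu_sum=1224, runtime_s_min=109, gpu_sum=355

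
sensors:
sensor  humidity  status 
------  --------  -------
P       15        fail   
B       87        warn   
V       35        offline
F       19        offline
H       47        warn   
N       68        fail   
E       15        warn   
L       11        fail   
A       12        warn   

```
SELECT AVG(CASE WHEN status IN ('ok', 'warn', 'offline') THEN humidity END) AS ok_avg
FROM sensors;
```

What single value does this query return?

sensor=P: ✗
sensor=B: ✓ → 87
sensor=V: ✓ → 35
sensor=F: ✓ → 19
sensor=H: ✓ → 47
sensor=N: ✗
sensor=E: ✓ → 15
sensor=L: ✗
sensor=A: ✓ → 12
ok_avg = (87 + 35 + 19 + 47 + 15 + 12) / 6 = 35.8333333333

35.8333333333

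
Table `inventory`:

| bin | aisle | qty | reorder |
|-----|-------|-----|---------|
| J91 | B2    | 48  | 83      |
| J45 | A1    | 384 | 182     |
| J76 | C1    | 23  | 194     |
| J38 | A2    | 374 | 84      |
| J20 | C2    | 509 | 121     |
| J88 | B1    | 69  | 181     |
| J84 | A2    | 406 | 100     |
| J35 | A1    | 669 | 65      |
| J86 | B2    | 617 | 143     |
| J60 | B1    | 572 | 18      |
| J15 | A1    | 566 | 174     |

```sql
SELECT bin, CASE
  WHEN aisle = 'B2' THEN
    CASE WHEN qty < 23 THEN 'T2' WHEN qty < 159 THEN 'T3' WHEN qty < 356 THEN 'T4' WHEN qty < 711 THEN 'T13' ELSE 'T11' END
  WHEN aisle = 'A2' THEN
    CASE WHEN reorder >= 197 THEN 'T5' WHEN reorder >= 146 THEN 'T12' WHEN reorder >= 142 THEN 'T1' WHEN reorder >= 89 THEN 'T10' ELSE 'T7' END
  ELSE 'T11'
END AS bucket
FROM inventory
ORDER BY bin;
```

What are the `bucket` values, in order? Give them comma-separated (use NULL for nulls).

T11, T11, T11, T7, T11, T11, T11, T10, T13, T11, T3

bin=J15: aisle='A1' → outer ELSE → T11
bin=J20: aisle='C2' → outer ELSE → T11
bin=J35: aisle='A1' → outer ELSE → T11
bin=J38: aisle='A2' → inner[ELSE] → T7
bin=J45: aisle='A1' → outer ELSE → T11
bin=J60: aisle='B1' → outer ELSE → T11
bin=J76: aisle='C1' → outer ELSE → T11
bin=J84: aisle='A2' → inner[reorder >= 89] → T10
bin=J86: aisle='B2' → inner[qty < 711] → T13
bin=J88: aisle='B1' → outer ELSE → T11
bin=J91: aisle='B2' → inner[qty < 159] → T3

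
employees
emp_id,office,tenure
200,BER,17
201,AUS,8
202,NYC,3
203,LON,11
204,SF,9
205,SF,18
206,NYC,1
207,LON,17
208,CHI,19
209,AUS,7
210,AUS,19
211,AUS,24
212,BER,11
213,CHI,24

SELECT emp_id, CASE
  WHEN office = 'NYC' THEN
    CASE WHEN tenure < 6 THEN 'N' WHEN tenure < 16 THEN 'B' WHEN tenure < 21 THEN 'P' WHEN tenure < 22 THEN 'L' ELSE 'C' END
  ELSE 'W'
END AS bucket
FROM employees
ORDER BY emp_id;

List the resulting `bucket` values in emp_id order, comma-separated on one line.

emp_id=200: office='BER' → outer ELSE → W
emp_id=201: office='AUS' → outer ELSE → W
emp_id=202: office='NYC' → inner[tenure < 6] → N
emp_id=203: office='LON' → outer ELSE → W
emp_id=204: office='SF' → outer ELSE → W
emp_id=205: office='SF' → outer ELSE → W
emp_id=206: office='NYC' → inner[tenure < 6] → N
emp_id=207: office='LON' → outer ELSE → W
emp_id=208: office='CHI' → outer ELSE → W
emp_id=209: office='AUS' → outer ELSE → W
emp_id=210: office='AUS' → outer ELSE → W
emp_id=211: office='AUS' → outer ELSE → W
emp_id=212: office='BER' → outer ELSE → W
emp_id=213: office='CHI' → outer ELSE → W

W, W, N, W, W, W, N, W, W, W, W, W, W, W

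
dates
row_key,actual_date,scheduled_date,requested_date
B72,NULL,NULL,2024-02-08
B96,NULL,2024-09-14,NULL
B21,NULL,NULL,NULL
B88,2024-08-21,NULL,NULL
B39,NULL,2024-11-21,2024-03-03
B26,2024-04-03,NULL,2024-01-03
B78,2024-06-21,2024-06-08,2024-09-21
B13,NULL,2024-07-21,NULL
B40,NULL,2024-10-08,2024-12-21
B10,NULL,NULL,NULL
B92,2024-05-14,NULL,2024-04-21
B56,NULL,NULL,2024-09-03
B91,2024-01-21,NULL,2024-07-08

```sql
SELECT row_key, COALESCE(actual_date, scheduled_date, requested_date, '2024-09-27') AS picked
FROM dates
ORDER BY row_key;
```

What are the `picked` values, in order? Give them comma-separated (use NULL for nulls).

2024-09-27, 2024-07-21, 2024-09-27, 2024-04-03, 2024-11-21, 2024-10-08, 2024-09-03, 2024-02-08, 2024-06-21, 2024-08-21, 2024-01-21, 2024-05-14, 2024-09-14

row_key=B10: actual_date=NULL, scheduled_date=NULL, requested_date=NULL, → literal 2024-09-27 → 2024-09-27
row_key=B13: actual_date=NULL, scheduled_date=2024-07-21 → 2024-07-21
row_key=B21: actual_date=NULL, scheduled_date=NULL, requested_date=NULL, → literal 2024-09-27 → 2024-09-27
row_key=B26: actual_date=2024-04-03 → 2024-04-03
row_key=B39: actual_date=NULL, scheduled_date=2024-11-21 → 2024-11-21
row_key=B40: actual_date=NULL, scheduled_date=2024-10-08 → 2024-10-08
row_key=B56: actual_date=NULL, scheduled_date=NULL, requested_date=2024-09-03 → 2024-09-03
row_key=B72: actual_date=NULL, scheduled_date=NULL, requested_date=2024-02-08 → 2024-02-08
row_key=B78: actual_date=2024-06-21 → 2024-06-21
row_key=B88: actual_date=2024-08-21 → 2024-08-21
row_key=B91: actual_date=2024-01-21 → 2024-01-21
row_key=B92: actual_date=2024-05-14 → 2024-05-14
row_key=B96: actual_date=NULL, scheduled_date=2024-09-14 → 2024-09-14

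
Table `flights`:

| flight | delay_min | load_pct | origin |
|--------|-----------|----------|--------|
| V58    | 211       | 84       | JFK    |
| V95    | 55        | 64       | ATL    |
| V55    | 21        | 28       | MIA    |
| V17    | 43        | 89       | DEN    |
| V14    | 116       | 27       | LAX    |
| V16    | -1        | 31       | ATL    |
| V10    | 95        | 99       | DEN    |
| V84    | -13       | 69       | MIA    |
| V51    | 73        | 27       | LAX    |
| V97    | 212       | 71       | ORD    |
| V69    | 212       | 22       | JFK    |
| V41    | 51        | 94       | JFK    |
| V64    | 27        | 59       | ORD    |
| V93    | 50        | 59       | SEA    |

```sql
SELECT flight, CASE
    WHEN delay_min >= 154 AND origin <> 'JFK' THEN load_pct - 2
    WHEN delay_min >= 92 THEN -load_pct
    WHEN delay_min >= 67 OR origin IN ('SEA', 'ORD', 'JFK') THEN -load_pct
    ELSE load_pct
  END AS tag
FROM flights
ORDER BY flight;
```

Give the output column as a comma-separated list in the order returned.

-99, -27, 31, 89, -94, -27, 28, -84, -59, -22, 69, -59, 64, 69

flight=V10: delay_min >= 92 → -99
flight=V14: delay_min >= 92 → -27
flight=V16: ELSE → 31
flight=V17: ELSE → 89
flight=V41: delay_min >= 67 OR origin IN ('SEA', 'ORD', 'JFK') → -94
flight=V51: delay_min >= 67 OR origin IN ('SEA', 'ORD', 'JFK') → -27
flight=V55: ELSE → 28
flight=V58: delay_min >= 92 → -84
flight=V64: delay_min >= 67 OR origin IN ('SEA', 'ORD', 'JFK') → -59
flight=V69: delay_min >= 92 → -22
flight=V84: ELSE → 69
flight=V93: delay_min >= 67 OR origin IN ('SEA', 'ORD', 'JFK') → -59
flight=V95: ELSE → 64
flight=V97: delay_min >= 154 AND origin <> 'JFK' → 69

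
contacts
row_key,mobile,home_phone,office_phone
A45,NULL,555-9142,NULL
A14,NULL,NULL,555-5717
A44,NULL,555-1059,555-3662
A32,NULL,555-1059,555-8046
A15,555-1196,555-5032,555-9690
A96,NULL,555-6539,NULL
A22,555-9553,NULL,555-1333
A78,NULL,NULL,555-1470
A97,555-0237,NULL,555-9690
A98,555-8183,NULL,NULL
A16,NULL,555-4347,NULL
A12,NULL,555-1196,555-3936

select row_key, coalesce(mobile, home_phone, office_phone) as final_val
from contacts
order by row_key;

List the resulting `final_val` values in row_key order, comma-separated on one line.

row_key=A12: mobile=NULL, home_phone=555-1196 → 555-1196
row_key=A14: mobile=NULL, home_phone=NULL, office_phone=555-5717 → 555-5717
row_key=A15: mobile=555-1196 → 555-1196
row_key=A16: mobile=NULL, home_phone=555-4347 → 555-4347
row_key=A22: mobile=555-9553 → 555-9553
row_key=A32: mobile=NULL, home_phone=555-1059 → 555-1059
row_key=A44: mobile=NULL, home_phone=555-1059 → 555-1059
row_key=A45: mobile=NULL, home_phone=555-9142 → 555-9142
row_key=A78: mobile=NULL, home_phone=NULL, office_phone=555-1470 → 555-1470
row_key=A96: mobile=NULL, home_phone=555-6539 → 555-6539
row_key=A97: mobile=555-0237 → 555-0237
row_key=A98: mobile=555-8183 → 555-8183

555-1196, 555-5717, 555-1196, 555-4347, 555-9553, 555-1059, 555-1059, 555-9142, 555-1470, 555-6539, 555-0237, 555-8183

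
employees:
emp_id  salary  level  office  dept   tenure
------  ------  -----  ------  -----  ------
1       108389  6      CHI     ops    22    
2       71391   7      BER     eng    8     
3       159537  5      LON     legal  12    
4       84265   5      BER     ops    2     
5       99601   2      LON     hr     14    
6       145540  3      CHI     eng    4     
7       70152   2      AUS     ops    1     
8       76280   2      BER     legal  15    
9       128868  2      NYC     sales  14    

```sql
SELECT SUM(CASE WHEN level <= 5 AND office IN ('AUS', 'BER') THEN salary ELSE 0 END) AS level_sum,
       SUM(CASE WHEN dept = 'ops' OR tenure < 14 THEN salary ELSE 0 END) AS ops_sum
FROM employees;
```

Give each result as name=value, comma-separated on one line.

[level_sum: level <= 5 AND office IN ('AUS', 'BER')]
emp_id=1: ✗
emp_id=2: ✗
emp_id=3: ✗
emp_id=4: ✓ → 84265
emp_id=5: ✗
emp_id=6: ✗
emp_id=7: ✓ → 70152
emp_id=8: ✓ → 76280
emp_id=9: ✗
level_sum = 84265 + 70152 + 76280 = 230697
—
[ops_sum: dept = 'ops' OR tenure < 14]
emp_id=1: ✓ → 108389
emp_id=2: ✓ → 71391
emp_id=3: ✓ → 159537
emp_id=4: ✓ → 84265
emp_id=5: ✗
emp_id=6: ✓ → 145540
emp_id=7: ✓ → 70152
emp_id=8: ✗
emp_id=9: ✗
ops_sum = 108389 + 71391 + 159537 + 84265 + 145540 + 70152 = 639274

level_sum=230697, ops_sum=639274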